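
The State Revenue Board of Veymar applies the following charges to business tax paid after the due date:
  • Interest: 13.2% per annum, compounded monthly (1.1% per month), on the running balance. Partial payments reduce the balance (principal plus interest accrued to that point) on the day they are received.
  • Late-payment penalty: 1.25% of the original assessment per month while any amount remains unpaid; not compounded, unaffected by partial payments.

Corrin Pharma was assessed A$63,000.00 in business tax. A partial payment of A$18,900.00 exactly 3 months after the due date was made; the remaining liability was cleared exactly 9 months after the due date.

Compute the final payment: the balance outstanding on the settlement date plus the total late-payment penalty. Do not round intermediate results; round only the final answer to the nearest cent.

A$56,423.88

Balance at month 3: A$63,000.0000 × (1 + 0.011)^3 = A$65,101.9529…
After A$18,900.00 payment: A$65,101.9529… − A$18,900.00 = A$46,201.9529…
Balance at month 9: A$46,201.9529… × (1 + 0.011)^6 = A$49,336.3784…
Penalty: 9 × 1.25% × A$63,000.00 = A$7,087.50
Final settlement = outstanding balance + penalty = A$49,336.3784… + A$7,087.50 = A$56,423.88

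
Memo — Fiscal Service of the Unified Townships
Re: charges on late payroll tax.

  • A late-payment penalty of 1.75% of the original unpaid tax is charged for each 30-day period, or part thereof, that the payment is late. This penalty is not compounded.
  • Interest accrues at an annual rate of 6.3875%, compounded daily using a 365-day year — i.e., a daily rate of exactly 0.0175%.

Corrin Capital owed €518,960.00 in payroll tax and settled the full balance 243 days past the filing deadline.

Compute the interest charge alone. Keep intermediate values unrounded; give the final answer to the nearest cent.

€22,542.72

Interest: €518,960.00 × ((1 + 0.000175)^243 − 1) = €518,960.00 × 0.04343826… = €22,542.7194…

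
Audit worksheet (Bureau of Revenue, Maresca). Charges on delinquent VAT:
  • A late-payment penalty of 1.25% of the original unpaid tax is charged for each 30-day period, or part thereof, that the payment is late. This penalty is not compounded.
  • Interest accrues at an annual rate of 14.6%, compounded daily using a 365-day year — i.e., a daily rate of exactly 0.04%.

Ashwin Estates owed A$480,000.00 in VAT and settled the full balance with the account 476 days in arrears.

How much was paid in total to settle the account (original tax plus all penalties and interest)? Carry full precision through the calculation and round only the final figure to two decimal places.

Penalty periods: ⌈476/30⌉ = 16; penalty = 16 × 1.25% × A$480,000.00 = A$96,000.00
Interest: A$480,000.00 × ((1 + 0.0004)^476 − 1) = A$480,000.00 × 0.20968734… = A$100,649.9236…
Total = A$480,000.00 + A$96,000.0000 + A$100,649.9236… = A$676,649.92

A$676,649.92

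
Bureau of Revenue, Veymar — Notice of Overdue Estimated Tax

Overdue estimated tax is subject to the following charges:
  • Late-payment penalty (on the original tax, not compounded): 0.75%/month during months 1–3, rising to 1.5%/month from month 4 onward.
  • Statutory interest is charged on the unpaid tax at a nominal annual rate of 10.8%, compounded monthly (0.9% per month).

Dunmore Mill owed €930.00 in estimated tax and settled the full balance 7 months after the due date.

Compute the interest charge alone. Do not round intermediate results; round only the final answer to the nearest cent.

Interest: €930.00 × ((1 + 0.009)^7 − 1) = €930.00 × 0.0647267… = €60.1959…

€60.20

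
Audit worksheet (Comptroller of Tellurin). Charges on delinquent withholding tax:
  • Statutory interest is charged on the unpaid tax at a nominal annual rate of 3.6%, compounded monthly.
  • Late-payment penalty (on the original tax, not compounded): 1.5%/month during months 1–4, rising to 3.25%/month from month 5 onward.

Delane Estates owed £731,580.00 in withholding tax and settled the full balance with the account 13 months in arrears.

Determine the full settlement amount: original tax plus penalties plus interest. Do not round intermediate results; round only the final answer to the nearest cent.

Penalty, months 1–4: 4 × 1.5% × £731,580.00 = £43,894.80
Penalty, months 5–13: 9 × 3.25% × £731,580.00 = £213,987.15
Interest (3.6%/yr ÷ 12 = 0.3%/month): £731,580.00 × ((1 + 0.003)^13 − 1) = £29,050.8810…
Total = £731,580.00 + £257,881.9500 + £29,050.8810… = £1,018,512.83

£1,018,512.83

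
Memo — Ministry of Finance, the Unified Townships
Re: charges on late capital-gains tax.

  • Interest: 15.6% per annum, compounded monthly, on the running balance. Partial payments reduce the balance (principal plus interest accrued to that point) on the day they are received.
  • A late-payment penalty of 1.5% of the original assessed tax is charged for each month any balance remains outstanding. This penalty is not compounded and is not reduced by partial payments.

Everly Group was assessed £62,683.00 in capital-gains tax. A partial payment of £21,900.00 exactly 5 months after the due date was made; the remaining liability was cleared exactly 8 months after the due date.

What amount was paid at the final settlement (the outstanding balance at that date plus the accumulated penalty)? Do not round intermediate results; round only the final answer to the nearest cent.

Monthly rate = 15.6% ÷ 12 = 1.3%
Balance at month 5: £62,683.0000 × (1 + 0.013)^5 = £66,864.7154…
After £21,900.00 payment: £66,864.7154… − £21,900.00 = £44,964.7154…
Balance at month 8: £44,964.7154… × (1 + 0.013)^3 = £46,741.2352…
Penalty: 8 × 1.5% × £62,683.00 = £7,521.96
Final settlement = outstanding balance + penalty = £46,741.2352… + £7,521.96 = £54,263.20

£54,263.20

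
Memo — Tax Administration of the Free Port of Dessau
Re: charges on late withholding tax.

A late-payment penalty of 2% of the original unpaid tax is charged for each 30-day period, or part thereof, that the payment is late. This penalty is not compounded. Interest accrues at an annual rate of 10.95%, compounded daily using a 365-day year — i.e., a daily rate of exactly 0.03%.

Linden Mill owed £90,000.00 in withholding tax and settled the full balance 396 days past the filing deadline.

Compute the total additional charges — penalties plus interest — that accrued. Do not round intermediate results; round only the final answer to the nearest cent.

£36,551.21

Penalty periods: ⌈396/30⌉ = 14; penalty = 14 × 2% × £90,000.00 = £25,200.00
Interest: £90,000.00 × ((1 + 0.0003)^396 − 1) = £90,000.00 × 0.12612460… = £11,351.2143…
Penalties + interest = £25,200.0000 + £11,351.2143… = £36,551.21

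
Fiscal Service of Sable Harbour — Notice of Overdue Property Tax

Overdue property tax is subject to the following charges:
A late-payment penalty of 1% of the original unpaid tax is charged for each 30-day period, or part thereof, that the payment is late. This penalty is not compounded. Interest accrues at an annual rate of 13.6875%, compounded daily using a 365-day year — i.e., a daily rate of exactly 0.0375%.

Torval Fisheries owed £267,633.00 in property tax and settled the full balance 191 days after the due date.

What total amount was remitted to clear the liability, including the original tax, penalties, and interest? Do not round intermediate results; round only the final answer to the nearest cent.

£306,235.85

Penalty periods: ⌈191/30⌉ = 7; penalty = 7 × 1% × £267,633.00 = £18,734.31
Interest: £267,633.00 × ((1 + 0.000375)^191 − 1) = £267,633.00 × 0.07423800… = £19,868.5388…
Total = £267,633.00 + £18,734.3100 + £19,868.5388… = £306,235.85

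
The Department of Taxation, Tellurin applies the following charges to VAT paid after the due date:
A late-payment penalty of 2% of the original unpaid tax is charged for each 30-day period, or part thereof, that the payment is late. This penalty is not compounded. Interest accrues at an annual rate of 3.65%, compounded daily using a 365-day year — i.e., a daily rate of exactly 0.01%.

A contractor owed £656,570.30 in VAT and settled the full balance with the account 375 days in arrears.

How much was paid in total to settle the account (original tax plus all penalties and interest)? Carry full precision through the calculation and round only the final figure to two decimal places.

£852,366.16

Penalty periods: ⌈375/30⌉ = 13; penalty = 13 × 2% × £656,570.30 = £170,708.28…
Interest: £656,570.30 × ((1 + 0.0001)^375 − 1) = £656,570.30 × 0.03821005… = £25,087.5844…
Total = £656,570.30 + £170,708.2780 + £25,087.5844… = £852,366.16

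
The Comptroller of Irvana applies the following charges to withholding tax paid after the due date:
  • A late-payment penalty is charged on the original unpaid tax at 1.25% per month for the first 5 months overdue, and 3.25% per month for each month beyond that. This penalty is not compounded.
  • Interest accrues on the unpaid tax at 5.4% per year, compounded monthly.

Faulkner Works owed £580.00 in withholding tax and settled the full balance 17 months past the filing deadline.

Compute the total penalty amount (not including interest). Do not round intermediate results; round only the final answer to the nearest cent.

Penalty, months 1–5: 5 × 1.25% × £580.00 = £36.25
Penalty, months 6–17: 12 × 3.25% × £580.00 = £226.20
Total penalty = £36.25 + £226.20 = £262.45

£262.45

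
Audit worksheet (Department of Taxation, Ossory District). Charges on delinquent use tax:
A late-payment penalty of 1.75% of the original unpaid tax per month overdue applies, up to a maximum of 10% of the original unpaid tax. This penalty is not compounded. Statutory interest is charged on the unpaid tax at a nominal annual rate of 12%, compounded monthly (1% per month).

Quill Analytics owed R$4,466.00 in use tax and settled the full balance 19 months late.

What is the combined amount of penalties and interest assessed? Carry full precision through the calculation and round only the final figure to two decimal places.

Penalty (uncapped): 19 × 1.75% × R$4,466.00 = R$1,484.95…; cap = 10% × R$4,466.00 = R$446.60 → penalty = R$446.60
Interest: R$4,466.00 × ((1 + 0.01)^19 − 1) = R$4,466.00 × 0.2081090… = R$929.4146…
Penalties + interest = R$446.6000 + R$929.4146… = R$1,376.01

R$1,376.01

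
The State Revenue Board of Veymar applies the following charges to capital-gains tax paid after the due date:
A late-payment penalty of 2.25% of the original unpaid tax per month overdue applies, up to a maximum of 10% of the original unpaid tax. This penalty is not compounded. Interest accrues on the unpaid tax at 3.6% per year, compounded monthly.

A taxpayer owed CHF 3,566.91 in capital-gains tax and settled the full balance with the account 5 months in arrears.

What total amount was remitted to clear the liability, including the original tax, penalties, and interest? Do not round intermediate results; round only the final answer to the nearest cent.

CHF 3,977.43

Penalty (uncapped): 5 × 2.25% × CHF 3,566.91 = CHF 401.28…; cap = 10% × CHF 3,566.91 = CHF 356.69… → penalty = CHF 356.69…
Interest (3.6%/yr ÷ 12 = 0.3%/month): CHF 3,566.91 × ((1 + 0.003)^5 − 1) = CHF 53.8256…
Total = CHF 3,566.91 + CHF 356.6910 + CHF 53.8256… = CHF 3,977.43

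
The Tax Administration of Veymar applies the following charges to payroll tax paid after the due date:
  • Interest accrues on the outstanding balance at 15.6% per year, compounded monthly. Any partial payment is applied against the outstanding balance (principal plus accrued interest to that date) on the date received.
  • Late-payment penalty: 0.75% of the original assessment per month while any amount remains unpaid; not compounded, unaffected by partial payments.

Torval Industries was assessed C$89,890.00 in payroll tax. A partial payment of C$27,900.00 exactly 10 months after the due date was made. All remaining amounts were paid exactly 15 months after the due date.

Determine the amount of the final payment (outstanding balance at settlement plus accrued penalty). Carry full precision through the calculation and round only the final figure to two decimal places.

Monthly rate = 15.6% ÷ 12 = 1.3%
Balance at month 10: C$89,890.0000 × (1 + 0.013)^10 = C$102,283.5597…
After C$27,900.00 payment: C$102,283.5597… − C$27,900.00 = C$74,383.5597…
Balance at month 15: C$74,383.5597… × (1 + 0.013)^5 = C$79,345.8441…
Penalty: 15 × 0.75% × C$89,890.00 = C$10,112.63…
Final settlement = outstanding balance + penalty = C$79,345.8441… + C$10,112.63… = C$89,458.47

C$89,458.47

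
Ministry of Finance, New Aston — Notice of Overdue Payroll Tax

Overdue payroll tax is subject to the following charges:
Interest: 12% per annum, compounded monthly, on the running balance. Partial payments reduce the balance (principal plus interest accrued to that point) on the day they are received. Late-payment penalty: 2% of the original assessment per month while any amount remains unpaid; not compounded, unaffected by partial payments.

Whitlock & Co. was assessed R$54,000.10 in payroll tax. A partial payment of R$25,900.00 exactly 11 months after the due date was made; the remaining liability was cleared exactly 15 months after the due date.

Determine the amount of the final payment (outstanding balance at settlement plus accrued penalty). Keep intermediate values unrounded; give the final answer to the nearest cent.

R$51,940.83

Monthly rate = 12% ÷ 12 = 1%
Balance at month 11: R$54,000.1000 × (1 + 0.01)^11 = R$60,246.2023…
After R$25,900.00 payment: R$60,246.2023… − R$25,900.00 = R$34,346.2023…
Balance at month 15: R$34,346.2023… × (1 + 0.01)^4 = R$35,740.7958…
Penalty: 15 × 2% × R$54,000.10 = R$16,200.03
Final settlement = outstanding balance + penalty = R$35,740.7958… + R$16,200.03 = R$51,940.83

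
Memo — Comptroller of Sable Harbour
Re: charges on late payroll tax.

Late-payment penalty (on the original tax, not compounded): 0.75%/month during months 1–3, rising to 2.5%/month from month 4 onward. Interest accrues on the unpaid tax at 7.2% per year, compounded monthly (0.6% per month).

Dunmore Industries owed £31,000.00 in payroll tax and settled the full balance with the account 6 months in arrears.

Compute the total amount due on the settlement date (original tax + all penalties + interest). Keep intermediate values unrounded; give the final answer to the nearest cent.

Penalty, months 1–3: 3 × 0.75% × £31,000.00 = £697.50
Penalty, months 4–6: 3 × 2.5% × £31,000.00 = £2,325.00
Interest: £31,000.00 × ((1 + 0.006)^6 − 1) = £31,000.00 × 0.0365443… = £1,132.8745…
Total = £31,000.00 + £3,022.5000 + £1,132.8745… = £35,155.37

£35,155.37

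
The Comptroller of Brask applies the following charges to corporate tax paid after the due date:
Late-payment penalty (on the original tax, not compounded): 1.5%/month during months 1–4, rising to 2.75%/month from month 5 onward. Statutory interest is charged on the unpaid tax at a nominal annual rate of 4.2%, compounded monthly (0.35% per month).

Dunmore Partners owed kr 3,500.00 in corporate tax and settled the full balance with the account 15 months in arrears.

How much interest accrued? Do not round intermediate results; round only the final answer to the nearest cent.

kr 188.32

Interest: kr 3,500.00 × ((1 + 0.0035)^15 − 1) = kr 3,500.00 × 0.0538060… = kr 188.3209…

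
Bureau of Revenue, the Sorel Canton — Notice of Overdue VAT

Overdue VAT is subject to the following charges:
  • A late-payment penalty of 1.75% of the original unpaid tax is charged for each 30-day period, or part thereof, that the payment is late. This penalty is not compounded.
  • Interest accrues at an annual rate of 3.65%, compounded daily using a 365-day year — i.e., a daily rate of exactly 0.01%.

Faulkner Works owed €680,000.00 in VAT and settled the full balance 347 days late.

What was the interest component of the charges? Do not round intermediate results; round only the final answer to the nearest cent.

€24,008.95

Interest: €680,000.00 × ((1 + 0.0001)^347 − 1) = €680,000.00 × 0.03530727… = €24,008.9459…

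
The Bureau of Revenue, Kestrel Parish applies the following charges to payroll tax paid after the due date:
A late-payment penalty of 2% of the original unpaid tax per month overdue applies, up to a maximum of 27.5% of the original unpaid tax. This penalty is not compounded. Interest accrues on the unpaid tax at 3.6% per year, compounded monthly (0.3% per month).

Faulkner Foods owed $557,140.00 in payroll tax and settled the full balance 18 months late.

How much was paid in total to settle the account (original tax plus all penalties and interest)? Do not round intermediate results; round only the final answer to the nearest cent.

Penalty (uncapped): 18 × 2% × $557,140.00 = $200,570.40; cap = 27.5% × $557,140.00 = $153,213.50 → penalty = $153,213.50
Interest: $557,140.00 × ((1 + 0.003)^18 − 1) = $557,140.00 × 0.0553993… = $30,865.1559…
Total = $557,140.00 + $153,213.5000 + $30,865.1559… = $741,218.66

$741,218.66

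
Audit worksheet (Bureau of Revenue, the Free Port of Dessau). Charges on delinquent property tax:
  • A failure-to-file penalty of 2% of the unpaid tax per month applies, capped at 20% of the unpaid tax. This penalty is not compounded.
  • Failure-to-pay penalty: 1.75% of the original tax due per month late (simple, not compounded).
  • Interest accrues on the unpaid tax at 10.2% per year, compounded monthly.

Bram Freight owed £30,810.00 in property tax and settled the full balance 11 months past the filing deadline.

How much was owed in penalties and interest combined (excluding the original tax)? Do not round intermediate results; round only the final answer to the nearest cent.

Failure-to-file: 11 × 2% × £30,810.00 = £6,778.20, capped at 20% × £30,810.00 = £6,162.00
Failure-to-pay penalty: 11 × 1.75% × £30,810.00 = £5,930.93…
Interest (10.2%/yr ÷ 12 = 0.85%/month): £30,810.00 × ((1 + 0.0085)^11 − 1) = £3,006.3419…
Penalties + interest = £12,092.9250 + £3,006.3419… = £15,099.27

£15,099.27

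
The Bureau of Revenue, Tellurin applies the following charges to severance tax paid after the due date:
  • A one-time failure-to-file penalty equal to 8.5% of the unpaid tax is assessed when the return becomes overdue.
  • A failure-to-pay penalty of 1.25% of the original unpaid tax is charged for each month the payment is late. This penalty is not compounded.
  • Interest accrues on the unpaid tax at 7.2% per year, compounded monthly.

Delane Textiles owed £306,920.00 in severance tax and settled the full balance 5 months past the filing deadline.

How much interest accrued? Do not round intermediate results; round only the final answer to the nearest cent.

£9,318.76

Interest (7.2%/yr ÷ 12 = 0.6%/month): £306,920.00 × ((1 + 0.006)^5 − 1) = £9,318.7561…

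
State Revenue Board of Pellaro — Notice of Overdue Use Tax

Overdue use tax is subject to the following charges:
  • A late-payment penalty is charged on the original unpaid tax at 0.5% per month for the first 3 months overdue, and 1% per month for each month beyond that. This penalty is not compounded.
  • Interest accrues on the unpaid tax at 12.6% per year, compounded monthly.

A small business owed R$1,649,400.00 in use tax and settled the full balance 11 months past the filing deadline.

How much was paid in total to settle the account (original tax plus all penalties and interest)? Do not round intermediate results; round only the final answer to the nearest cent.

Penalty, months 1–3: 3 × 0.5% × R$1,649,400.00 = R$24,741.00
Penalty, months 4–11: 8 × 1% × R$1,649,400.00 = R$131,952.00
Interest (12.6%/yr ÷ 12 = 1.05%/month): R$1,649,400.00 × ((1 + 0.0105)^11 − 1) = R$200,829.0124…
Total = R$1,649,400.00 + R$156,693.0000 + R$200,829.0124… = R$2,006,922.01

R$2,006,922.01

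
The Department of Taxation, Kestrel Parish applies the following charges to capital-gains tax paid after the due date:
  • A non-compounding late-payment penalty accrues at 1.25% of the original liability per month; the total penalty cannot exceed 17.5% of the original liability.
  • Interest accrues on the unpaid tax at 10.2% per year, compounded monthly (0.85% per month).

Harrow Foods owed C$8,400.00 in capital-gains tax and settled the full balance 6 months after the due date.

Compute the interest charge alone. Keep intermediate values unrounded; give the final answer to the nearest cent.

Interest: C$8,400.00 × ((1 + 0.0085)^6 − 1) = C$8,400.00 × 0.0520961… = C$437.6073…

C$437.61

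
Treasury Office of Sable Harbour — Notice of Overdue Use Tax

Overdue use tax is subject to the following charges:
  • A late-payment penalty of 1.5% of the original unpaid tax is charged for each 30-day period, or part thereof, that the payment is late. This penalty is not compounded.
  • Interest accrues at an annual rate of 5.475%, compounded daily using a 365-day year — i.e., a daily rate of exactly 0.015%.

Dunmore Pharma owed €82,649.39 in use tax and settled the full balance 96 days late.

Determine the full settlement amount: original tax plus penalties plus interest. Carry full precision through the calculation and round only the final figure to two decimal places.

€88,807.02

Penalty periods: ⌈96/30⌉ = 4; penalty = 4 × 1.5% × €82,649.39 = €4,958.96…
Interest: €82,649.39 × ((1 + 0.00015)^96 − 1) = €82,649.39 × 0.01450308… = €1,198.6710…
Total = €82,649.39 + €4,958.9634 + €1,198.6710… = €88,807.02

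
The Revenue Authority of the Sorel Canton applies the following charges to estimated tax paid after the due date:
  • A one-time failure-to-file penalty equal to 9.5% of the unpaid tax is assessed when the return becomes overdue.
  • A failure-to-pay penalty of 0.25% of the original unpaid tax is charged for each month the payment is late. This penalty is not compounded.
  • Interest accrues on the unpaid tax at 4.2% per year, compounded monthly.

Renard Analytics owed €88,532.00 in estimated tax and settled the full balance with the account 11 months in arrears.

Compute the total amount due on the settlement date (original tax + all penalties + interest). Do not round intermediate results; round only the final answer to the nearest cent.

€102,845.93

Failure-to-file penalty: 9.5% × €88,532.00 = €8,410.54
Failure-to-pay penalty = 0.25% × €88,532.00 × 11 mo = €2,434.63
Interest (4.2%/yr ÷ 12 = 0.35%/month): €88,532.00 × ((1 + 0.0035)^11 − 1) = €3,468.7611…
Total = €88,532.00 + €10,845.1700 + €3,468.7611… = €102,845.93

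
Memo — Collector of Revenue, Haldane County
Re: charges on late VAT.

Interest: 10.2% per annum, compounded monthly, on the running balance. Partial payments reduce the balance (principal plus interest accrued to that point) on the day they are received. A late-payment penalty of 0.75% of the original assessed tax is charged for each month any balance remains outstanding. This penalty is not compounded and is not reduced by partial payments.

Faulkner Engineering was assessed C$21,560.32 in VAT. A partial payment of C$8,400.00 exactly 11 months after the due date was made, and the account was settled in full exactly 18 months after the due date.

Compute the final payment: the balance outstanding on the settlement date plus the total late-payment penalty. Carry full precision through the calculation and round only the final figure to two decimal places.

C$19,106.46

Monthly rate = 10.2% ÷ 12 = 0.85%
Balance at month 11: C$21,560.3200 × (1 + 0.0085)^11 = C$23,664.1075…
After C$8,400.00 payment: C$23,664.1075… − C$8,400.00 = C$15,264.1075…
Balance at month 18: C$15,264.1075… × (1 + 0.0085)^7 = C$16,195.8123…
Penalty: 18 × 0.75% × C$21,560.32 = C$2,910.64…
Final settlement = outstanding balance + penalty = C$16,195.8123… + C$2,910.64… = C$19,106.46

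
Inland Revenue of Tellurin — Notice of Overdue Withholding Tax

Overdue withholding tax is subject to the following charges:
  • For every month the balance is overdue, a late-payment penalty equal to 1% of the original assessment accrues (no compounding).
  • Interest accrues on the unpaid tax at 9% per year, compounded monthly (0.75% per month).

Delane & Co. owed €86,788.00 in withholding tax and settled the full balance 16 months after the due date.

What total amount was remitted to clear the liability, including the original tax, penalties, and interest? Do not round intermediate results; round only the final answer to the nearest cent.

Late-payment penalty = 1% × €86,788.00 × 16 mo = €13,886.08
Interest: €86,788.00 × ((1 + 0.0075)^16 − 1) = €86,788.00 × 0.1269921… = €11,021.3916…
Total = €86,788.00 + €13,886.0800 + €11,021.3916… = €111,695.47

€111,695.47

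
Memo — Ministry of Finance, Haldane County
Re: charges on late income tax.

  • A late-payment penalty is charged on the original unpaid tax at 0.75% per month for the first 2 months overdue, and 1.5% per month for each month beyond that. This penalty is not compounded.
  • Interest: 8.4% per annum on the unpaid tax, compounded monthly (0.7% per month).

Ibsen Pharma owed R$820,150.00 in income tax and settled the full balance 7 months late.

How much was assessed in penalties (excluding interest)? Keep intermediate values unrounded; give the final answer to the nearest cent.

R$73,813.50

Penalty, months 1–2: 2 × 0.75% × R$820,150.00 = R$12,302.25
Penalty, months 3–7: 5 × 1.5% × R$820,150.00 = R$61,511.25
Total penalty = R$12,302.25 + R$61,511.25 = R$73,813.50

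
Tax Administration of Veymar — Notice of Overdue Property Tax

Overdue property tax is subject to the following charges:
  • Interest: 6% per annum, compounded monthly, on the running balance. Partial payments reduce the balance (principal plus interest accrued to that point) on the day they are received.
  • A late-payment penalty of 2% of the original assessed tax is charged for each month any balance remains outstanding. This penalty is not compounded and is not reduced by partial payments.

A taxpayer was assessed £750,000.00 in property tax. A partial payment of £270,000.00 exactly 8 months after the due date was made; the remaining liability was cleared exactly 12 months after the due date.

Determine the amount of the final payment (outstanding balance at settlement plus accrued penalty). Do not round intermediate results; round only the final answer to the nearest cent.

Monthly rate = 6% ÷ 12 = 0.5%
Balance at month 8: £750,000.0000 × (1 + 0.005)^8 = £780,530.2829…
After £270,000.00 payment: £780,530.2829… − £270,000.00 = £510,530.2829…
Balance at month 12: £510,530.2829… × (1 + 0.005)^4 = £520,817.7237…
Penalty: 12 × 2% × £750,000.00 = £180,000.00
Final settlement = outstanding balance + penalty = £520,817.7237… + £180,000.00 = £700,817.72

£700,817.72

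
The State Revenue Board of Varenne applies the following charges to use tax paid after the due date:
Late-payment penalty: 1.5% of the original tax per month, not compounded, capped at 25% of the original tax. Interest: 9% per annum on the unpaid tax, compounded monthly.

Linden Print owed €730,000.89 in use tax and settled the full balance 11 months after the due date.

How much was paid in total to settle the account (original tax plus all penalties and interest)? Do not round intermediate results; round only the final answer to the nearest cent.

Penalty: 11 × 1.5% × €730,000.89 = €120,450.15… (below the 25% cap of €182,500.22…)
Interest (9%/yr ÷ 12 = 0.75%/month): €730,000.89 × ((1 + 0.0075)^11 − 1) = €62,535.0989…
Total = €730,000.89 + €120,450.1469… + €62,535.0989… = €912,986.14

€912,986.14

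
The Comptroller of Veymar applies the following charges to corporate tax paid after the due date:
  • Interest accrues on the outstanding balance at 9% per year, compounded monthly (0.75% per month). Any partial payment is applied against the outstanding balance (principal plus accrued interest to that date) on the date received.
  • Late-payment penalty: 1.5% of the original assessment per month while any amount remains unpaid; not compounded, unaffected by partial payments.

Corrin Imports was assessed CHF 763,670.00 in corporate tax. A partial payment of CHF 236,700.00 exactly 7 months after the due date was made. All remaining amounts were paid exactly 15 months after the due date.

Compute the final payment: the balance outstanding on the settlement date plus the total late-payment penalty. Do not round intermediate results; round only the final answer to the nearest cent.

CHF 774,788.55

Balance at month 7: CHF 763,670.0000 × (1 + 0.0075)^7 = CHF 804,676.1212…
After CHF 236,700.00 payment: CHF 804,676.1212… − CHF 236,700.00 = CHF 567,976.1212…
Balance at month 15: CHF 567,976.1212… × (1 + 0.0075)^8 = CHF 602,962.7959…
Penalty: 15 × 1.5% × CHF 763,670.00 = CHF 171,825.75
Final settlement = outstanding balance + penalty = CHF 602,962.7959… + CHF 171,825.75 = CHF 774,788.55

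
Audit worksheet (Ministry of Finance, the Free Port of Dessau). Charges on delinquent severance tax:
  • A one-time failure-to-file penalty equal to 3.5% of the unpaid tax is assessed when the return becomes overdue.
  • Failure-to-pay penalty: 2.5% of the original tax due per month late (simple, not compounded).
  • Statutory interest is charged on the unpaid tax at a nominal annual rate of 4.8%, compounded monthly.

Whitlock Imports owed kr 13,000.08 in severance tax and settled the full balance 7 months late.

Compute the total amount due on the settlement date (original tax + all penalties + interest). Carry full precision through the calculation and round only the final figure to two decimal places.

Failure-to-file penalty: 3.5% × kr 13,000.08 = kr 455.00…
Failure-to-pay penalty = 2.5% × kr 13,000.08 × 7 mo = kr 2,275.01…
Interest (4.8%/yr ÷ 12 = 0.4%/month): kr 13,000.08 × ((1 + 0.004)^7 − 1) = kr 368.3995…
Total = kr 13,000.08 + kr 2,730.0168 + kr 368.3995… = kr 16,098.50

kr 16,098.50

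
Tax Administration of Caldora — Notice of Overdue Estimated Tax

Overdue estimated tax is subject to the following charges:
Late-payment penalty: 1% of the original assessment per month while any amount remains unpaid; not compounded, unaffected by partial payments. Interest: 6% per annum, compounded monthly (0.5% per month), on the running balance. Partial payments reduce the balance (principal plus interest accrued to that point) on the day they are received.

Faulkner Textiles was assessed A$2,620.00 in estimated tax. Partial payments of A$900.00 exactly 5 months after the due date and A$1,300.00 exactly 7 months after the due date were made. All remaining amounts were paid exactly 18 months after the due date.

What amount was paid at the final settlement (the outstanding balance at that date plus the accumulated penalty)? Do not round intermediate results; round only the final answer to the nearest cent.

Balance at month 5: A$2,620.0000 × (1 + 0.005)^5 = A$2,686.1583…
After A$900.00 payment: A$2,686.1583… − A$900.00 = A$1,786.1583…
Balance at month 7: A$1,786.1583… × (1 + 0.005)^2 = A$1,804.0645…
After A$1,300.00 payment: A$1,804.0645… − A$1,300.00 = A$504.0645…
Balance at month 18: A$504.0645… × (1 + 0.005)^11 = A$532.4917…
Penalty: 18 × 1% × A$2,620.00 = A$471.60
Final settlement = outstanding balance + penalty = A$532.4917… + A$471.60 = A$1,004.09

A$1,004.09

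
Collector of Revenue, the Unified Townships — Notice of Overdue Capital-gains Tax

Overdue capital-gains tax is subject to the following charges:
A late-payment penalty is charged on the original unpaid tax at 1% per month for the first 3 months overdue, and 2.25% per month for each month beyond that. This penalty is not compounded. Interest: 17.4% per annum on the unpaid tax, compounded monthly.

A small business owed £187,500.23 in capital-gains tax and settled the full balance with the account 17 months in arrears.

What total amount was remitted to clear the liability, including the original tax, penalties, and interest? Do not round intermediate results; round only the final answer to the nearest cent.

Penalty, months 1–3: 3 × 1% × £187,500.23 = £5,625.01…
Penalty, months 4–17: 14 × 2.25% × £187,500.23 = £59,062.57…
Interest (17.4%/yr ÷ 12 = 1.45%/month): £187,500.23 × ((1 + 0.0145)^17 − 1) = £51,989.3807…
Total = £187,500.23 + £64,687.5794… + £51,989.3807… = £304,177.19

£304,177.19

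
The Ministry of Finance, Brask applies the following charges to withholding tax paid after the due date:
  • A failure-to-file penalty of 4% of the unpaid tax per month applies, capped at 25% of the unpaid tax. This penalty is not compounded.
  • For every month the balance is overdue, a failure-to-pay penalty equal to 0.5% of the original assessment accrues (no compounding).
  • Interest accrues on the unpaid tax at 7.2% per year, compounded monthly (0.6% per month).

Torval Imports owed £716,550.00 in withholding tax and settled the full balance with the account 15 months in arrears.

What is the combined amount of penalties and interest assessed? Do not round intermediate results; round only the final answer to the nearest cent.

Failure-to-file: 15 × 4% × £716,550.00 = £429,930.00, capped at 25% × £716,550.00 = £179,137.50
Failure-to-pay penalty = 0.5% × £716,550.00 × 15 mo = £53,741.25
Interest: £716,550.00 × ((1 + 0.006)^15 − 1) = £716,550.00 × 0.0938801… = £67,269.7660…
Penalties + interest = £232,878.7500 + £67,269.7660… = £300,148.52

£300,148.52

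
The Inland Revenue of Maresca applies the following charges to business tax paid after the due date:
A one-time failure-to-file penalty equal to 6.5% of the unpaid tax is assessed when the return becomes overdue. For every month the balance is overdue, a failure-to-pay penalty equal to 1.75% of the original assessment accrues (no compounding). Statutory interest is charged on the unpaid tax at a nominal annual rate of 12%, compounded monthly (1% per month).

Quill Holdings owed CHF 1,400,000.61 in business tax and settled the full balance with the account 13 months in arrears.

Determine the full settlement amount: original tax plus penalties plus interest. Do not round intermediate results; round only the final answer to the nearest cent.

CHF 2,002,831.47

Failure-to-file penalty: 6.5% × CHF 1,400,000.61 = CHF 91,000.04…
Failure-to-pay penalty: 13 × 1.75% × CHF 1,400,000.61 = CHF 318,500.14…
Interest: CHF 1,400,000.61 × ((1 + 0.01)^13 − 1) = CHF 1,400,000.61 × 0.1380933… = CHF 193,330.6768…
Total = CHF 1,400,000.61 + CHF 409,500.1784… + CHF 193,330.6768… = CHF 2,002,831.47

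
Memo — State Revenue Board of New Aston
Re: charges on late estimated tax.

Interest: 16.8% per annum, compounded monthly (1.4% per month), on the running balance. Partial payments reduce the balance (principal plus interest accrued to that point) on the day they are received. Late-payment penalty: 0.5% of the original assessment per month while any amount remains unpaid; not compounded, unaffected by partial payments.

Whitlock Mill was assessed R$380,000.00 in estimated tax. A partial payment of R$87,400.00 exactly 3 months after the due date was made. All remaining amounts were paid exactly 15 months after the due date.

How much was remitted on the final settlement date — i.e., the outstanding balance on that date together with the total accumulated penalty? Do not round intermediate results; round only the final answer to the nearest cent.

Balance at month 3: R$380,000.0000 × (1 + 0.014)^3 = R$396,184.4827…
After R$87,400.00 payment: R$396,184.4827… − R$87,400.00 = R$308,784.4827…
Balance at month 15: R$308,784.4827… × (1 + 0.014)^12 = R$364,847.1244…
Penalty: 15 × 0.5% × R$380,000.00 = R$28,500.00
Final settlement = outstanding balance + penalty = R$364,847.1244… + R$28,500.00 = R$393,347.12

R$393,347.12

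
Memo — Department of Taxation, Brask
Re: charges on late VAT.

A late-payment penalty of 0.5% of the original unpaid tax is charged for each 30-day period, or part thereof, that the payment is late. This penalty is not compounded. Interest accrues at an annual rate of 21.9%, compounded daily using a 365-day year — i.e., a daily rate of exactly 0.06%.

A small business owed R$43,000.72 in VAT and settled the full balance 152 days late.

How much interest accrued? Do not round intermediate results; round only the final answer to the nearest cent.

R$4,104.77

Interest: R$43,000.72 × ((1 + 0.0006)^152 − 1) = R$43,000.72 × 0.09545812… = R$4,104.7679…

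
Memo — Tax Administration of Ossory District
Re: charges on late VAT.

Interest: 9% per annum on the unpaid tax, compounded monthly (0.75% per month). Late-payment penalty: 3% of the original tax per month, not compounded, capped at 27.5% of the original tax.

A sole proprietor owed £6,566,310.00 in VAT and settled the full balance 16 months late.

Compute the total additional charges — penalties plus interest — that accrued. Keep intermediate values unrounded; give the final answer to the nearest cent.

£2,639,604.84

Penalty (uncapped): 16 × 3% × £6,566,310.00 = £3,151,828.80; cap = 27.5% × £6,566,310.00 = £1,805,735.25 → penalty = £1,805,735.25
Interest: £6,566,310.00 × ((1 + 0.0075)^16 − 1) = £6,566,310.00 × 0.1269921… = £833,869.5860…
Penalties + interest = £1,805,735.2500 + £833,869.5860… = £2,639,604.84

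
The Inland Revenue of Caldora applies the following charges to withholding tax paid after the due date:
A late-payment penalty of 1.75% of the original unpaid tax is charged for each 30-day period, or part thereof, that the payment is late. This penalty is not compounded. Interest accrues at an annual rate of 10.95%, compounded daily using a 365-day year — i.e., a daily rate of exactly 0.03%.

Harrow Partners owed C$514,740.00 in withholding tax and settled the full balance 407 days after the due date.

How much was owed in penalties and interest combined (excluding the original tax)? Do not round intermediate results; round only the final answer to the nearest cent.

C$192,948.43

Penalty periods: ⌈407/30⌉ = 14; penalty = 14 × 1.75% × C$514,740.00 = C$126,111.30
Interest: C$514,740.00 × ((1 + 0.0003)^407 − 1) = C$514,740.00 × 0.12984639… = C$66,837.1327…
Penalties + interest = C$126,111.3000 + C$66,837.1327… = C$192,948.43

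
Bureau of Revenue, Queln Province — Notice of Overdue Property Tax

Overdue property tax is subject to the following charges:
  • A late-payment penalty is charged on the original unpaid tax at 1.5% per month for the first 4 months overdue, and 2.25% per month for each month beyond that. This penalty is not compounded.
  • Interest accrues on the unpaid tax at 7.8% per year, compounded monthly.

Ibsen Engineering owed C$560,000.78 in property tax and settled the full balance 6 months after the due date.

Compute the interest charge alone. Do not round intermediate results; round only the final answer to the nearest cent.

Interest (7.8%/yr ÷ 12 = 0.65%/month): C$560,000.78 × ((1 + 0.0065)^6 − 1) = C$22,198.0218…

C$22,198.02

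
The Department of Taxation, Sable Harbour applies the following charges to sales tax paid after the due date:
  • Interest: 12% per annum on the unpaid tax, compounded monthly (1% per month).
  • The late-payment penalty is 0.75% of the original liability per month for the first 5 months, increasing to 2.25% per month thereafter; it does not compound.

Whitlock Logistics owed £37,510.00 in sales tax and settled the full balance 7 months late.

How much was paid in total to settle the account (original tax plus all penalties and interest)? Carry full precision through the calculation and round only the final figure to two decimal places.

£43,310.37

Penalty, months 1–5: 5 × 0.75% × £37,510.00 = £1,406.63…
Penalty, months 6–7: 2 × 2.25% × £37,510.00 = £1,687.95
Interest: £37,510.00 × ((1 + 0.01)^7 − 1) = £37,510.00 × 0.0721354… = £2,705.7971…
Total = £37,510.00 + £3,094.5750 + £2,705.7971… = £43,310.37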